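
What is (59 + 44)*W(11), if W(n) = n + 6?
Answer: 1751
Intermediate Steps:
W(n) = 6 + n
(59 + 44)*W(11) = (59 + 44)*(6 + 11) = 103*17 = 1751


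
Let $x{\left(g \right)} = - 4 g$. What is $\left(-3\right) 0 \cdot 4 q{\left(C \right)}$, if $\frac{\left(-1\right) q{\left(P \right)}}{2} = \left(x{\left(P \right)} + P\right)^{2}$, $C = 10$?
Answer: $0$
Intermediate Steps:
$q{\left(P \right)} = - 18 P^{2}$ ($q{\left(P \right)} = - 2 \left(- 4 P + P\right)^{2} = - 2 \left(- 3 P\right)^{2} = - 2 \cdot 9 P^{2} = - 18 P^{2}$)
$\left(-3\right) 0 \cdot 4 q{\left(C \right)} = \left(-3\right) 0 \cdot 4 \left(- 18 \cdot 10^{2}\right) = 0 \cdot 4 \left(\left(-18\right) 100\right) = 0 \left(-1800\right) = 0$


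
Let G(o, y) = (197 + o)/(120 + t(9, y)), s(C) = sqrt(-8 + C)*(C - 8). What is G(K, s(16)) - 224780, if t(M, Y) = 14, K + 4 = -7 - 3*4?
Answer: -15060173/67 ≈ -2.2478e+5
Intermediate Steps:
s(C) = (-8 + C)**(3/2) (s(C) = sqrt(-8 + C)*(-8 + C) = (-8 + C)**(3/2))
K = -23 (K = -4 + (-7 - 3*4) = -4 + (-7 - 12) = -4 - 19 = -23)
G(o, y) = 197/134 + o/134 (G(o, y) = (197 + o)/(120 + 14) = (197 + o)/134 = (197 + o)*(1/134) = 197/134 + o/134)
G(K, s(16)) - 224780 = (197/134 + (1/134)*(-23)) - 224780 = (197/134 - 23/134) - 224780 = 87/67 - 224780 = -15060173/67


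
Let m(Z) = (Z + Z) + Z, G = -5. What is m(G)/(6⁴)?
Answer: -5/432 ≈ -0.011574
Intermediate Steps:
m(Z) = 3*Z (m(Z) = 2*Z + Z = 3*Z)
m(G)/(6⁴) = (3*(-5))/(6⁴) = -15/1296 = -15*1/1296 = -5/432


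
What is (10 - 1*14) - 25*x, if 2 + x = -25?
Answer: 671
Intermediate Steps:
x = -27 (x = -2 - 25 = -27)
(10 - 1*14) - 25*x = (10 - 1*14) - 25*(-27) = (10 - 14) + 675 = -4 + 675 = 671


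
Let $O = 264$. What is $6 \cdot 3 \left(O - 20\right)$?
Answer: $4392$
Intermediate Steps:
$6 \cdot 3 \left(O - 20\right) = 6 \cdot 3 \left(264 - 20\right) = 18 \left(264 - 20\right) = 18 \cdot 244 = 4392$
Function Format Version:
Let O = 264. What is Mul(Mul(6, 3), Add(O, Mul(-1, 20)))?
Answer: 4392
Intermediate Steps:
Mul(Mul(6, 3), Add(O, Mul(-1, 20))) = Mul(Mul(6, 3), Add(264, Mul(-1, 20))) = Mul(18, Add(264, -20)) = Mul(18, 244) = 4392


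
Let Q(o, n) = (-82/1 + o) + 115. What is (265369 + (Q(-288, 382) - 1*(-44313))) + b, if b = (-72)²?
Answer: 314611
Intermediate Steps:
Q(o, n) = 33 + o (Q(o, n) = (-82*1 + o) + 115 = (-82 + o) + 115 = 33 + o)
b = 5184
(265369 + (Q(-288, 382) - 1*(-44313))) + b = (265369 + ((33 - 288) - 1*(-44313))) + 5184 = (265369 + (-255 + 44313)) + 5184 = (265369 + 44058) + 5184 = 309427 + 5184 = 314611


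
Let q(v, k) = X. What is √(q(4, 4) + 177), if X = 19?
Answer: 14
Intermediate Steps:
q(v, k) = 19
√(q(4, 4) + 177) = √(19 + 177) = √196 = 14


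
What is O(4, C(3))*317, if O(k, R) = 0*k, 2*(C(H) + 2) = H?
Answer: 0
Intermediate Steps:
C(H) = -2 + H/2
O(k, R) = 0
O(4, C(3))*317 = 0*317 = 0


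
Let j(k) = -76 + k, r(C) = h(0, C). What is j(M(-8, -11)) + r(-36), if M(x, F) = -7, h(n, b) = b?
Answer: -119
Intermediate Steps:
r(C) = C
j(M(-8, -11)) + r(-36) = (-76 - 7) - 36 = -83 - 36 = -119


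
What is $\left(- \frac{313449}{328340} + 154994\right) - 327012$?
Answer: $- \frac{56480703569}{328340} \approx -1.7202 \cdot 10^{5}$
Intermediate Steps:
$\left(- \frac{313449}{328340} + 154994\right) - 327012 = \frac{50890416511}{328340} - 327012 = - \frac{56480703569}{328340}$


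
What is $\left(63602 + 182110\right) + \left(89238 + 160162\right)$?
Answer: $495112$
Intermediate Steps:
$\left(63602 + 182110\right) + \left(89238 + 160162\right) = 245712 + 249400 = 495112$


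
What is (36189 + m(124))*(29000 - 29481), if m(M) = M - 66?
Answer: -17434807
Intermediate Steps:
m(M) = -66 + M
(36189 + m(124))*(29000 - 29481) = (36189 + (-66 + 124))*(29000 - 29481) = (36189 + 58)*(-481) = 36247*(-481) = -17434807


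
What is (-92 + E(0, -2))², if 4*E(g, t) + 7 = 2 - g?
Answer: 139129/16 ≈ 8695.6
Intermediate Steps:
E(g, t) = -5/4 - g/4 (E(g, t) = -7/4 + (2 - g)/4 = -7/4 + (½ - g/4) = -5/4 - g/4)
(-92 + E(0, -2))² = (-92 + (-5/4 - ¼*0))² = (-92 + (-5/4 + 0))² = (-92 - 5/4)² = (-373/4)² = 139129/16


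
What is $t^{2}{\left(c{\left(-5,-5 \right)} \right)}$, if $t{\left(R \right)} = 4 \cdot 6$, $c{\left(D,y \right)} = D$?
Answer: $576$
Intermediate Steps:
$t{\left(R \right)} = 24$
$t^{2}{\left(c{\left(-5,-5 \right)} \right)} = 24^{2} = 576$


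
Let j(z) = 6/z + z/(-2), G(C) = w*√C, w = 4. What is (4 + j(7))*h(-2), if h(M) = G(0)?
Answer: 0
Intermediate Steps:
G(C) = 4*√C
h(M) = 0 (h(M) = 4*√0 = 4*0 = 0)
j(z) = 6/z - z/2 (j(z) = 6/z + z*(-½) = 6/z - z/2)
(4 + j(7))*h(-2) = (4 + (6/7 - ½*7))*0 = (4 + (6*(⅐) - 7/2))*0 = (4 + (6/7 - 7/2))*0 = (4 - 37/14)*0 = (19/14)*0 = 0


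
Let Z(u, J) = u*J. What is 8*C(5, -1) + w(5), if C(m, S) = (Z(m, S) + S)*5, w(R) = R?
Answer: -235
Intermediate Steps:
Z(u, J) = J*u
C(m, S) = 5*S + 5*S*m (C(m, S) = (S*m + S)*5 = (S + S*m)*5 = 5*S + 5*S*m)
8*C(5, -1) + w(5) = 8*(5*(-1)*(1 + 5)) + 5 = 8*(5*(-1)*6) + 5 = 8*(-30) + 5 = -240 + 5 = -235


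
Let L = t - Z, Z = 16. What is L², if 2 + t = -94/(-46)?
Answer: 134689/529 ≈ 254.61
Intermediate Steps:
t = 1/23 (t = -2 - 94/(-46) = -2 - 94*(-1/46) = -2 + 47/23 = 1/23 ≈ 0.043478)
L = -367/23 (L = 1/23 - 1*16 = 1/23 - 16 = -367/23 ≈ -15.957)
L² = (-367/23)² = 134689/529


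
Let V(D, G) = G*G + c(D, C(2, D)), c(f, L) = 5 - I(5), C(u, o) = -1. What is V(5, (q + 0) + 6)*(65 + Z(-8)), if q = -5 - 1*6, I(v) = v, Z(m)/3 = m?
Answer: 1025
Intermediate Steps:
Z(m) = 3*m
q = -11 (q = -5 - 6 = -11)
c(f, L) = 0 (c(f, L) = 5 - 1*5 = 5 - 5 = 0)
V(D, G) = G² (V(D, G) = G*G + 0 = G² + 0 = G²)
V(5, (q + 0) + 6)*(65 + Z(-8)) = ((-11 + 0) + 6)²*(65 + 3*(-8)) = (-11 + 6)²*(65 - 24) = (-5)²*41 = 25*41 = 1025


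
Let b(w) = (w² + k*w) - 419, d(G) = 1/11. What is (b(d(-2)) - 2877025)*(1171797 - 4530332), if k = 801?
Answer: 1169313967118920/121 ≈ 9.6637e+12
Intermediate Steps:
d(G) = 1/11
b(w) = -419 + w² + 801*w (b(w) = (w² + 801*w) - 419 = -419 + w² + 801*w)
(b(d(-2)) - 2877025)*(1171797 - 4530332) = ((-419 + (1/11)² + 801*(1/11)) - 2877025)*(1171797 - 4530332) = ((-419 + 1/121 + 801/11) - 2877025)*(-3358535) = (-41887/121 - 2877025)*(-3358535) = -348161912/121*(-3358535) = 1169313967118920/121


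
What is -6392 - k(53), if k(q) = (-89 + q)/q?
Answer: -338740/53 ≈ -6391.3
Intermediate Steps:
k(q) = (-89 + q)/q
-6392 - k(53) = -6392 - (-89 + 53)/53 = -6392 - (-36)/53 = -6392 - 1*(-36/53) = -6392 + 36/53 = -338740/53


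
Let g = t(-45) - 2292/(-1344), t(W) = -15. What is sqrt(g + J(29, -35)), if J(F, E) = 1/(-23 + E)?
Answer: I*sqrt(8777111)/812 ≈ 3.6485*I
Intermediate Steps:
g = -1489/112 (g = -15 - 2292/(-1344) = -15 - 2292*(-1)/1344 = -15 - 1*(-191/112) = -15 + 191/112 = -1489/112 ≈ -13.295)
sqrt(g + J(29, -35)) = sqrt(-1489/112 + 1/(-23 - 35)) = sqrt(-1489/112 + 1/(-58)) = sqrt(-1489/112 - 1/58) = sqrt(-43237/3248) = I*sqrt(8777111)/812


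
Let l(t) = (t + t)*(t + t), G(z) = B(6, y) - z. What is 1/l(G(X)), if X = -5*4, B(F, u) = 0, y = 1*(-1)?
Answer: 1/1600 ≈ 0.00062500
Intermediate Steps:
y = -1
X = -20
G(z) = -z (G(z) = 0 - z = -z)
l(t) = 4*t² (l(t) = (2*t)*(2*t) = 4*t²)
1/l(G(X)) = 1/(4*(-1*(-20))²) = 1/(4*20²) = 1/(4*400) = 1/1600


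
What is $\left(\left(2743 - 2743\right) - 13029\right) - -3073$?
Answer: $-9956$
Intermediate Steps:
$\left(\left(2743 - 2743\right) - 13029\right) - -3073 = \left(0 - 13029\right) + \left(-11876 + 14949\right) = -13029 + 3073 = -9956$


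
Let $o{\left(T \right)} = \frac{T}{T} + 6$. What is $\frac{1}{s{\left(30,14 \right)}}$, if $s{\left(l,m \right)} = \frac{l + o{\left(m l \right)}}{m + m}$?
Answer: $\frac{28}{37} \approx 0.75676$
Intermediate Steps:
$o{\left(T \right)} = 7$ ($o{\left(T \right)} = 1 + 6 = 7$)
$s{\left(l,m \right)} = \frac{7 + l}{2 m}$ ($s{\left(l,m \right)} = \frac{l + 7}{m + m} = \frac{7 + l}{2 m}$)
$\frac{1}{s{\left(30,14 \right)}} = \frac{1}{\frac{1}{2} \cdot \frac{1}{14} \left(7 + 30\right)} = \frac{1}{\frac{1}{2} \cdot \frac{1}{14} \cdot 37} = \frac{1}{\frac{37}{28}} = \frac{28}{37}$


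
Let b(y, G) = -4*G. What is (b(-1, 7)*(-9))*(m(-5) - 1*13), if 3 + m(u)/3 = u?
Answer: -9324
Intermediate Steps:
m(u) = -9 + 3*u
(b(-1, 7)*(-9))*(m(-5) - 1*13) = (-4*7*(-9))*((-9 + 3*(-5)) - 1*13) = (-28*(-9))*((-9 - 15) - 13) = 252*(-24 - 13) = 252*(-37) = -9324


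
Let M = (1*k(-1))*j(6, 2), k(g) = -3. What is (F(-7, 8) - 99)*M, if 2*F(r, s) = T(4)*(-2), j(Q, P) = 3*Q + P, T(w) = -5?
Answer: 5640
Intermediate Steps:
j(Q, P) = P + 3*Q
F(r, s) = 5 (F(r, s) = (-5*(-2))/2 = (1/2)*10 = 5)
M = -60 (M = (1*(-3))*(2 + 3*6) = -3*(2 + 18) = -3*20 = -60)
(F(-7, 8) - 99)*M = (5 - 99)*(-60) = -94*(-60) = 5640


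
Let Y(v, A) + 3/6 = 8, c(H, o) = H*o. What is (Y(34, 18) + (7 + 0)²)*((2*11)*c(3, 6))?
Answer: 22374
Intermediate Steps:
Y(v, A) = 15/2 (Y(v, A) = -½ + 8 = 15/2)
(Y(34, 18) + (7 + 0)²)*((2*11)*c(3, 6)) = (15/2 + (7 + 0)²)*((2*11)*(3*6)) = (15/2 + 7²)*(22*18) = (15/2 + 49)*396 = (113/2)*396 = 22374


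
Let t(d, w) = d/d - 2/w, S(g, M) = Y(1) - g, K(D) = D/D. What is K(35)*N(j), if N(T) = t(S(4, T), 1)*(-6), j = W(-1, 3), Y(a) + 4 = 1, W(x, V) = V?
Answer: 6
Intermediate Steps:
K(D) = 1
Y(a) = -3 (Y(a) = -4 + 1 = -3)
j = 3
S(g, M) = -3 - g
t(d, w) = 1 - 2/w
N(T) = 6 (N(T) = ((-2 + 1)/1)*(-6) = (1*(-1))*(-6) = -1*(-6) = 6)
K(35)*N(j) = 1*6 = 6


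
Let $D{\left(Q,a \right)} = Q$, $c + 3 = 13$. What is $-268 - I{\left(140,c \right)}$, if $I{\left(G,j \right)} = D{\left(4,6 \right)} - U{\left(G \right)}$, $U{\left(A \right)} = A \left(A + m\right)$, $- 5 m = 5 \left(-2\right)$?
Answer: $19608$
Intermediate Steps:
$c = 10$ ($c = -3 + 13 = 10$)
$m = 2$ ($m = - \frac{5 \left(-2\right)}{5} = \left(- \frac{1}{5}\right) \left(-10\right) = 2$)
$U{\left(A \right)} = A \left(2 + A\right)$ ($U{\left(A \right)} = A \left(A + 2\right) = A \left(2 + A\right)$)
$I{\left(G,j \right)} = 4 - G \left(2 + G\right)$
$-268 - I{\left(140,c \right)} = -268 - \left(4 - 140 \left(2 + 140\right)\right) = -268 - \left(4 - 140 \cdot 142\right) = -268 - \left(4 - 19880\right) = -268 - -19876 = -268 + 19876 = 19608$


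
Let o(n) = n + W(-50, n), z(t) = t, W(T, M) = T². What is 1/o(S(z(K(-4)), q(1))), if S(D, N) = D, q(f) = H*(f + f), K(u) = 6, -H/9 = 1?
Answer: 1/2506 ≈ 0.00039904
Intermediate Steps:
H = -9 (H = -9*1 = -9)
q(f) = -18*f (q(f) = -9*(f + f) = -18*f)
o(n) = 2500 + n (o(n) = n + (-50)² = n + 2500 = 2500 + n)
1/o(S(z(K(-4)), q(1))) = 1/(2500 + 6) = 1/2506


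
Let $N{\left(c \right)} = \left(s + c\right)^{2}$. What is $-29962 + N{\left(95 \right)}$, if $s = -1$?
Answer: $-21126$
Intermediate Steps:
$N{\left(c \right)} = \left(-1 + c\right)^{2}$
$-29962 + N{\left(95 \right)} = -29962 + \left(-1 + 95\right)^{2} = -29962 + 94^{2} = -29962 + 8836 = -21126$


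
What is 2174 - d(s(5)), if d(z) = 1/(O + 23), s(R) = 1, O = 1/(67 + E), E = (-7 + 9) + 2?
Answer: 3552245/1634 ≈ 2174.0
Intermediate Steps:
E = 4 (E = 2 + 2 = 4)
O = 1/71 (O = 1/(67 + 4) = 1/71 ≈ 0.014085)
d(z) = 71/1634 (d(z) = 1/(1/71 + 23) = 1/(1634/71) = 71/1634)
2174 - d(s(5)) = 2174 - 1*71/1634 = 2174 - 71/1634 = 3552245/1634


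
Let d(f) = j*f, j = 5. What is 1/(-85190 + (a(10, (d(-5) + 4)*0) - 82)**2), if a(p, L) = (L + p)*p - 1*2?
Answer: -1/84934 ≈ -1.1774e-5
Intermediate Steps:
d(f) = 5*f
a(p, L) = -2 + p*(L + p) (a(p, L) = p*(L + p) - 2 = -2 + p*(L + p))
1/(-85190 + (a(10, (d(-5) + 4)*0) - 82)**2) = 1/(-85190 + ((-2 + 10**2 + ((5*(-5) + 4)*0)*10) - 82)**2) = 1/(-85190 + ((-2 + 100 + ((-25 + 4)*0)*10) - 82)**2) = 1/(-85190 + ((-2 + 100 - 21*0*10) - 82)**2) = 1/(-85190 + ((-2 + 100 + 0*10) - 82)**2) = 1/(-85190 + ((-2 + 100 + 0) - 82)**2) = 1/(-85190 + (98 - 82)**2) = 1/(-85190 + 16**2) = 1/(-85190 + 256) = 1/(-84934) = -1/84934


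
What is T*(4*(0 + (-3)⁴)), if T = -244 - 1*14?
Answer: -83592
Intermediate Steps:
T = -258 (T = -244 - 14 = -258)
T*(4*(0 + (-3)⁴)) = -1032*(0 + (-3)⁴) = -1032*(0 + 81) = -1032*81 = -258*324 = -83592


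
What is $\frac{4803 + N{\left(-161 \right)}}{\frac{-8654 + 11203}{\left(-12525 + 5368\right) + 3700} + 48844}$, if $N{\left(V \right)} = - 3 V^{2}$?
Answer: $- \frac{252222720}{168851159} \approx -1.4938$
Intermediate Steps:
$\frac{4803 + N{\left(-161 \right)}}{\frac{-8654 + 11203}{\left(-12525 + 5368\right) + 3700} + 48844} = \frac{4803 - 3 \left(-161\right)^{2}}{\frac{-8654 + 11203}{\left(-12525 + 5368\right) + 3700} + 48844} = \frac{4803 - 77763}{\frac{2549}{-7157 + 3700} + 48844} = \frac{4803 - 77763}{\frac{2549}{-3457} + 48844} = - \frac{72960}{2549 \left(- \frac{1}{3457}\right) + 48844} = - \frac{72960}{- \frac{2549}{3457} + 48844} = - \frac{72960}{\frac{168851159}{3457}} = \left(-72960\right) \frac{3457}{168851159} = - \frac{252222720}{168851159}$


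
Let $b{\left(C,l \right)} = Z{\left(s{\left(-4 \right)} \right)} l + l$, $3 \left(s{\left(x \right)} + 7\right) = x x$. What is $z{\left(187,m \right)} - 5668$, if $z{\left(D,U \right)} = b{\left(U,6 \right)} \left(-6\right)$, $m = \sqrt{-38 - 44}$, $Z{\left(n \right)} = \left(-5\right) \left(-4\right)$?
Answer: $-6424$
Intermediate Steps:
$s{\left(x \right)} = -7 + \frac{x^{2}}{3}$ ($s{\left(x \right)} = -7 + \frac{x x}{3} = -7 + \frac{x^{2}}{3}$)
$Z{\left(n \right)} = 20$
$b{\left(C,l \right)} = 21 l$ ($b{\left(C,l \right)} = 20 l + l = 21 l$)
$m = i \sqrt{82}$ ($m = \sqrt{-82} = i \sqrt{82} \approx 9.0554 i$)
$z{\left(D,U \right)} = -756$ ($z{\left(D,U \right)} = 21 \cdot 6 \left(-6\right) = 126 \left(-6\right) = -756$)
$z{\left(187,m \right)} - 5668 = -756 - 5668 = -6424$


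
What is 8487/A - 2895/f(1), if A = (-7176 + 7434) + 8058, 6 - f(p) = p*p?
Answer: -534053/924 ≈ -577.98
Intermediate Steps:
f(p) = 6 - p² (f(p) = 6 - p*p = 6 - p²)
A = 8316 (A = 258 + 8058 = 8316)
8487/A - 2895/f(1) = 8487/8316 - 2895/(6 - 1*1²) = 8487*(1/8316) - 2895/(6 - 1*1) = 943/924 - 2895/(6 - 1) = 943/924 - 2895/5 = 943/924 - 2895*⅕ = 943/924 - 579 = -534053/924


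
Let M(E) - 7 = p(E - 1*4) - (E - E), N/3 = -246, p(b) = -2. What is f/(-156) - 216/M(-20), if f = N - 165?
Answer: -9727/260 ≈ -37.412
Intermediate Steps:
N = -738 (N = 3*(-246) = -738)
M(E) = 5 (M(E) = 7 + (-2 - (E - E)) = 7 + (-2 - 1*0) = 7 + (-2 + 0) = 7 - 2 = 5)
f = -903 (f = -738 - 165 = -903)
f/(-156) - 216/M(-20) = -903/(-156) - 216/5 = -903*(-1/156) - 216*⅕ = 301/52 - 216/5 = -9727/260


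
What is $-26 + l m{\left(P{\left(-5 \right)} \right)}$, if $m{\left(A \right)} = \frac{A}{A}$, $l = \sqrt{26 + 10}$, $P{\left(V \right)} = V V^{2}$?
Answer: $-20$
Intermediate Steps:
$P{\left(V \right)} = V^{3}$
$l = 6$ ($l = \sqrt{36} = 6$)
$m{\left(A \right)} = 1$
$-26 + l m{\left(P{\left(-5 \right)} \right)} = -26 + 6 \cdot 1 = -26 + 6 = -20$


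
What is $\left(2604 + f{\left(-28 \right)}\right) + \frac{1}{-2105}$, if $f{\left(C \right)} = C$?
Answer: $\frac{5422479}{2105} \approx 2576.0$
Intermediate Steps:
$\left(2604 + f{\left(-28 \right)}\right) + \frac{1}{-2105} = \left(2604 - 28\right) + \frac{1}{-2105} = 2576 - \frac{1}{2105} = \frac{5422479}{2105}$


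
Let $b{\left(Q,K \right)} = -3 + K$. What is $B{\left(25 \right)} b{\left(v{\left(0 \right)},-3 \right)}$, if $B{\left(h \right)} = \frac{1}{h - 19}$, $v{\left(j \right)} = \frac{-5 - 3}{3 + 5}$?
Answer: $-1$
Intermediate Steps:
$v{\left(j \right)} = -1$ ($v{\left(j \right)} = - \frac{8}{8} = \left(-8\right) \frac{1}{8} = -1$)
$B{\left(h \right)} = \frac{1}{-19 + h}$
$B{\left(25 \right)} b{\left(v{\left(0 \right)},-3 \right)} = \frac{-3 - 3}{-19 + 25} = \frac{1}{6} \left(-6\right) = -1$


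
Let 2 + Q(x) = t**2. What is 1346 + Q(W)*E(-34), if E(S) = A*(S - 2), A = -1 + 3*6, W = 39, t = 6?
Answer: -19462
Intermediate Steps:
A = 17 (A = -1 + 18 = 17)
Q(x) = 34 (Q(x) = -2 + 6**2 = -2 + 36 = 34)
E(S) = -34 + 17*S (E(S) = 17*(S - 2) = 17*(-2 + S) = -34 + 17*S)
1346 + Q(W)*E(-34) = 1346 + 34*(-34 + 17*(-34)) = 1346 + 34*(-34 - 578) = 1346 + 34*(-612) = 1346 - 20808 = -19462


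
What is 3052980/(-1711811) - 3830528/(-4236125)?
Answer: -6375664936292/7251445372375 ≈ -0.87923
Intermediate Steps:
3052980/(-1711811) - 3830528/(-4236125) = 3052980*(-1/1711811) - 3830528*(-1/4236125) = -3052980/1711811 + 3830528/4236125 = -6375664936292/7251445372375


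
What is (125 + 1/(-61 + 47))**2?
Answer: 3059001/196 ≈ 15607.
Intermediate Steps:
(125 + 1/(-61 + 47))**2 = (125 + 1/(-14))**2 = (125 - 1/14)**2 = (1749/14)**2 = 3059001/196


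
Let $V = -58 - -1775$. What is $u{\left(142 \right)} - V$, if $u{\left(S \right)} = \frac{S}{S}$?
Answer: $-1716$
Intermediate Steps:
$u{\left(S \right)} = 1$
$V = 1717$ ($V = -58 + 1775 = 1717$)
$u{\left(142 \right)} - V = 1 - 1717 = -1716$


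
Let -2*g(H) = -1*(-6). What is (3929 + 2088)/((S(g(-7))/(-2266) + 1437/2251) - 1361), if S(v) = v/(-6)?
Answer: -61382618044/13877774819 ≈ -4.4231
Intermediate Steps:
g(H) = -3 (g(H) = -(-1)*(-6)/2 = -½*6 = -3)
S(v) = -v/6 (S(v) = v*(-⅙) = -v/6)
(3929 + 2088)/((S(g(-7))/(-2266) + 1437/2251) - 1361) = (3929 + 2088)/((-⅙*(-3)/(-2266) + 1437/2251) - 1361) = 6017/(((½)*(-1/2266) + 1437*(1/2251)) - 1361) = 6017/((-1/4532 + 1437/2251) - 1361) = 6017/(6510233/10201532 - 1361) = 6017/(-13877774819/10201532) = 6017*(-10201532/13877774819) = -61382618044/13877774819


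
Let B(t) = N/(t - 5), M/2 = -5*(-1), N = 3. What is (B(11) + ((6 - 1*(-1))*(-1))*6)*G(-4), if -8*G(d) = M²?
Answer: 2075/4 ≈ 518.75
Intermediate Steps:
M = 10 (M = 2*(-5*(-1)) = 2*5 = 10)
G(d) = -25/2 (G(d) = -⅛*10² = -⅛*100 = -25/2)
B(t) = 3/(-5 + t) (B(t) = 3/(t - 5) = 3/(-5 + t))
(B(11) + ((6 - 1*(-1))*(-1))*6)*G(-4) = (3/(-5 + 11) + ((6 - 1*(-1))*(-1))*6)*(-25/2) = (3/6 + ((6 + 1)*(-1))*6)*(-25/2) = (3*(⅙) + (7*(-1))*6)*(-25/2) = (½ - 7*6)*(-25/2) = (½ - 42)*(-25/2) = -83/2*(-25/2) = 2075/4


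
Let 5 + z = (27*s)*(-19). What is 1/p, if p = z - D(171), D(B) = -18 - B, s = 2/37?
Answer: 37/5782 ≈ 0.0063992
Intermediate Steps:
s = 2/37 (s = 2*(1/37) = 2/37 ≈ 0.054054)
z = -1211/37 (z = -5 + (27*(2/37))*(-19) = -5 + (54/37)*(-19) = -5 - 1026/37 = -1211/37 ≈ -32.730)
p = 5782/37 (p = -1211/37 - (-18 - 1*171) = -1211/37 - (-18 - 171) = -1211/37 - 1*(-189) = -1211/37 + 189 = 5782/37 ≈ 156.27)
1/p = 1/(5782/37) = 37/5782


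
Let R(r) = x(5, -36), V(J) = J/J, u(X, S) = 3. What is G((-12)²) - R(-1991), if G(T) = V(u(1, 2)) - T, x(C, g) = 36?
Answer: -179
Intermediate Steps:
V(J) = 1
R(r) = 36
G(T) = 1 - T
G((-12)²) - R(-1991) = (1 - 1*(-12)²) - 1*36 = (1 - 1*144) - 36 = (1 - 144) - 36 = -143 - 36 = -179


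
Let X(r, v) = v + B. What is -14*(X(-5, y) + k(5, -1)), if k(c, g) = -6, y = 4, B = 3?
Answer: -14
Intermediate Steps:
X(r, v) = 3 + v (X(r, v) = v + 3 = 3 + v)
-14*(X(-5, y) + k(5, -1)) = -14*((3 + 4) - 6) = -14*(7 - 6) = -14*1 = -14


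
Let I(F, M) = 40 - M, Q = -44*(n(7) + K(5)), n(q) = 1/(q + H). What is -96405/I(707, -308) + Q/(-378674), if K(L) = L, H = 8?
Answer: -91264973473/329446380 ≈ -277.03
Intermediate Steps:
n(q) = 1/(8 + q) (n(q) = 1/(q + 8) = 1/(8 + q))
Q = -3344/15 (Q = -44*(1/(8 + 7) + 5) = -44*(1/15 + 5) = -44*76/15 = -3344/15 ≈ -222.93)
-96405/I(707, -308) + Q/(-378674) = -96405/(40 - 1*(-308)) - 3344/15/(-378674) = -96405/(40 + 308) - 3344/15*(-1/378674) = -96405/348 + 1672/2840055 = -96405*1/348 + 1672/2840055 = -32135/116 + 1672/2840055 = -91264973473/329446380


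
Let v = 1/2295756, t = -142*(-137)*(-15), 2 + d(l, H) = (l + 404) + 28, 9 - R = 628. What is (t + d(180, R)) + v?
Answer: -668524147199/2295756 ≈ -2.9120e+5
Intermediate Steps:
R = -619 (R = 9 - 1*628 = 9 - 628 = -619)
d(l, H) = 430 + l (d(l, H) = -2 + ((l + 404) + 28) = -2 + ((404 + l) + 28) = -2 + (432 + l) = 430 + l)
t = -291810 (t = 19454*(-15) = -291810)
v = 1/2295756 ≈ 4.3559e-7
(t + d(180, R)) + v = (-291810 + (430 + 180)) + 1/2295756 = (-291810 + 610) + 1/2295756 = -291200 + 1/2295756 = -668524147199/2295756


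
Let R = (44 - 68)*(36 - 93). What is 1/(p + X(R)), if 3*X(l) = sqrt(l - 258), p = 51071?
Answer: 153213/7824740753 - sqrt(1110)/7824740753 ≈ 1.9576e-5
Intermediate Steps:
R = 1368 (R = -24*(-57) = 1368)
X(l) = sqrt(-258 + l)/3 (X(l) = sqrt(l - 258)/3 = sqrt(-258 + l)/3)
1/(p + X(R)) = 1/(51071 + sqrt(-258 + 1368)/3) = 1/(51071 + sqrt(1110)/3)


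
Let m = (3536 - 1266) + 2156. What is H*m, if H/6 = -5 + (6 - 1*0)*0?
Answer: -132780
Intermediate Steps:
m = 4426 (m = 2270 + 2156 = 4426)
H = -30 (H = 6*(-5 + (6 - 1*0)*0) = 6*(-5 + (6 + 0)*0) = 6*(-5 + 6*0) = 6*(-5 + 0) = 6*(-5) = -30)
H*m = -30*4426 = -132780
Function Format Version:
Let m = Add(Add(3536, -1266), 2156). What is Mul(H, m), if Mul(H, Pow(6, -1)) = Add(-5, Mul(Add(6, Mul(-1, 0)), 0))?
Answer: -132780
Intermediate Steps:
m = 4426 (m = Add(2270, 2156) = 4426)
H = -30 (H = Mul(6, Add(-5, Mul(Add(6, Mul(-1, 0)), 0))) = Mul(6, Add(-5, Mul(Add(6, 0), 0))) = Mul(6, Add(-5, Mul(6, 0))) = Mul(6, Add(-5, 0)) = Mul(6, -5) = -30)
Mul(H, m) = Mul(-30, 4426) = -132780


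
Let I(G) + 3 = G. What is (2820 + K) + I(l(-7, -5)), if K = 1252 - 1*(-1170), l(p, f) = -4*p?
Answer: 5267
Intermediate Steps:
I(G) = -3 + G
K = 2422 (K = 1252 + 1170 = 2422)
(2820 + K) + I(l(-7, -5)) = (2820 + 2422) + (-3 - 4*(-7)) = 5242 + (-3 + 28) = 5242 + 25 = 5267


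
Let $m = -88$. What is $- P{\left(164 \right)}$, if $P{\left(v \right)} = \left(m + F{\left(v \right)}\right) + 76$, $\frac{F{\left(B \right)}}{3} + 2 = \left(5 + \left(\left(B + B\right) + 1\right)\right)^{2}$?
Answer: $-334650$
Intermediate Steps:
$F{\left(B \right)} = -6 + 3 \left(6 + 2 B\right)^{2}$ ($F{\left(B \right)} = -6 + 3 \left(5 + \left(\left(B + B\right) + 1\right)\right)^{2} = -6 + 3 \left(5 + \left(2 B + 1\right)\right)^{2} = -6 + 3 \left(5 + \left(1 + 2 B\right)\right)^{2} = -6 + 3 \left(6 + 2 B\right)^{2}$)
$P{\left(v \right)} = -18 + 12 \left(3 + v\right)^{2}$ ($P{\left(v \right)} = \left(-88 + \left(-6 + 12 \left(3 + v\right)^{2}\right)\right) + 76 = \left(-94 + 12 \left(3 + v\right)^{2}\right) + 76 = -18 + 12 \left(3 + v\right)^{2}$)
$- P{\left(164 \right)} = - (-18 + 12 \left(3 + 164\right)^{2}) = - (-18 + 12 \cdot 167^{2}) = - (-18 + 12 \cdot 27889) = - (-18 + 334668) = \left(-1\right) 334650 = -334650$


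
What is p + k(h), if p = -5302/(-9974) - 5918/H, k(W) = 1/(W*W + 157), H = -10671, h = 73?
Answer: 317154368359/291944495622 ≈ 1.0864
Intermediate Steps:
k(W) = 1/(157 + W²) (k(W) = 1/(W² + 157) = 1/(157 + W²))
p = 57801887/53216277 (p = -5302/(-9974) - 5918/(-10671) = -5302*(-1/9974) - 5918*(-1/10671) = 2651/4987 + 5918/10671 = 57801887/53216277 ≈ 1.0862)
p + k(h) = 57801887/53216277 + 1/(157 + 73²) = 57801887/53216277 + 1/(157 + 5329) = 57801887/53216277 + 1/5486 = 317154368359/291944495622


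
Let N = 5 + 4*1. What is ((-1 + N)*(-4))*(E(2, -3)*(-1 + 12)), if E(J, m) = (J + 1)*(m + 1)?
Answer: 2112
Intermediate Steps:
E(J, m) = (1 + J)*(1 + m)
N = 9 (N = 5 + 4 = 9)
((-1 + N)*(-4))*(E(2, -3)*(-1 + 12)) = ((-1 + 9)*(-4))*((1 + 2 - 3 + 2*(-3))*(-1 + 12)) = (8*(-4))*((1 + 2 - 3 - 6)*11) = -(-192)*11 = -32*(-66) = 2112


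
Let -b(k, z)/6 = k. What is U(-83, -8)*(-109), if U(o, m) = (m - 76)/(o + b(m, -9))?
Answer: -1308/5 ≈ -261.60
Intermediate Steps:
b(k, z) = -6*k
U(o, m) = (-76 + m)/(o - 6*m) (U(o, m) = (m - 76)/(o - 6*m) = (-76 + m)/(o - 6*m))
U(-83, -8)*(-109) = ((76 - 1*(-8))/(-1*(-83) + 6*(-8)))*(-109) = ((76 + 8)/(83 - 48))*(-109) = (84/35)*(-109) = ((1/35)*84)*(-109) = (12/5)*(-109) = -1308/5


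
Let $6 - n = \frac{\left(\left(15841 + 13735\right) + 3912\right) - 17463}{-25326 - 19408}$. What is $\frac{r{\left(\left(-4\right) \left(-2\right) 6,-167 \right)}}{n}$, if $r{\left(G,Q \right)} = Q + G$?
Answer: $- \frac{5323346}{284429} \approx -18.716$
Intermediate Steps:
$r{\left(G,Q \right)} = G + Q$
$n = \frac{284429}{44734}$ ($n = 6 - \frac{\left(\left(15841 + 13735\right) + 3912\right) - 17463}{-25326 - 19408} = 6 - \frac{\left(29576 + 3912\right) - 17463}{-25326 - 19408} = 6 - \frac{33488 - 17463}{-25326 - 19408} = 6 - \frac{16025}{-44734} = 6 - 16025 \left(- \frac{1}{44734}\right) = 6 - - \frac{16025}{44734} = 6 + \frac{16025}{44734} = \frac{284429}{44734} \approx 6.3582$)
$\frac{r{\left(\left(-4\right) \left(-2\right) 6,-167 \right)}}{n} = \frac{\left(-4\right) \left(-2\right) 6 - 167}{\frac{284429}{44734}} = \left(8 \cdot 6 - 167\right) \frac{44734}{284429} = \left(48 - 167\right) \frac{44734}{284429} = \left(-119\right) \frac{44734}{284429} = - \frac{5323346}{284429}$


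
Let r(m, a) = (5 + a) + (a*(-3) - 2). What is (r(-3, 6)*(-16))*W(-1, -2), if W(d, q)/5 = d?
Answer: -720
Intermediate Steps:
W(d, q) = 5*d
r(m, a) = 3 - 2*a (r(m, a) = (5 + a) + (-3*a - 2) = (5 + a) + (-2 - 3*a) = 3 - 2*a)
(r(-3, 6)*(-16))*W(-1, -2) = ((3 - 2*6)*(-16))*(5*(-1)) = ((3 - 12)*(-16))*(-5) = -9*(-16)*(-5) = 144*(-5) = -720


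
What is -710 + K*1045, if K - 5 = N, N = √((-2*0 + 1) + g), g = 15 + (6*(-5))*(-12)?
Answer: 4515 + 2090*√94 ≈ 24778.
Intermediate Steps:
g = 375 (g = 15 - 30*(-12) = 15 + 360 = 375)
N = 2*√94 (N = √((-2*0 + 1) + 375) = √((0 + 1) + 375) = √(1 + 375) = √376 = 2*√94 ≈ 19.391)
K = 5 + 2*√94 ≈ 24.391
-710 + K*1045 = -710 + (5 + 2*√94)*1045 = -710 + (5225 + 2090*√94) = 4515 + 2090*√94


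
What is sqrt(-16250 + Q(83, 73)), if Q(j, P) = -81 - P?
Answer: 2*I*sqrt(4101) ≈ 128.08*I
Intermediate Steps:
sqrt(-16250 + Q(83, 73)) = sqrt(-16250 + (-81 - 1*73)) = sqrt(-16250 + (-81 - 73)) = sqrt(-16250 - 154) = sqrt(-16404) = 2*I*sqrt(4101)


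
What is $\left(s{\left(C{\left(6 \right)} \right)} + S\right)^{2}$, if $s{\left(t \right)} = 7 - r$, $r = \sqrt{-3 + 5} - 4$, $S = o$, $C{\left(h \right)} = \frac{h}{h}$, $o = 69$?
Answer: $\left(80 - \sqrt{2}\right)^{2} \approx 6175.7$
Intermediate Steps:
$C{\left(h \right)} = 1$
$S = 69$
$r = -4 + \sqrt{2}$ ($r = \sqrt{2} - 4 = -4 + \sqrt{2} \approx -2.5858$)
$s{\left(t \right)} = 11 - \sqrt{2}$ ($s{\left(t \right)} = 7 - \left(-4 + \sqrt{2}\right) = 7 + \left(4 - \sqrt{2}\right) = 11 - \sqrt{2}$)
$\left(s{\left(C{\left(6 \right)} \right)} + S\right)^{2} = \left(\left(11 - \sqrt{2}\right) + 69\right)^{2} = \left(80 - \sqrt{2}\right)^{2}$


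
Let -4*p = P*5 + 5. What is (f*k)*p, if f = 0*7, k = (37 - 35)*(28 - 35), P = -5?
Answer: 0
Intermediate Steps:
k = -14 (k = 2*(-7) = -14)
p = 5 (p = -(-5*5 + 5)/4 = -(-25 + 5)/4 = -¼*(-20) = 5)
f = 0
(f*k)*p = (0*(-14))*5 = 0*5 = 0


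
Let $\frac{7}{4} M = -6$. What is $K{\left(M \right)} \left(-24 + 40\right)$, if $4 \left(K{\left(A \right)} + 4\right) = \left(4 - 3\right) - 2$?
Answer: $-68$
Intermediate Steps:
$M = - \frac{24}{7}$ ($M = \frac{4}{7} \left(-6\right) = - \frac{24}{7} \approx -3.4286$)
$K{\left(A \right)} = - \frac{17}{4}$ ($K{\left(A \right)} = -4 + \frac{\left(4 - 3\right) - 2}{4} = -4 + \frac{1 - 2}{4} = -4 + \frac{1}{4} \left(-1\right) = -4 - \frac{1}{4} = - \frac{17}{4}$)
$K{\left(M \right)} \left(-24 + 40\right) = - \frac{17 \left(-24 + 40\right)}{4} = \left(- \frac{17}{4}\right) 16 = -68$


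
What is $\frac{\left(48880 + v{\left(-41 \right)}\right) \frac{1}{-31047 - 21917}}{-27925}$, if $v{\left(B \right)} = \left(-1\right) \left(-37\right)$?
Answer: $\frac{48917}{1479019700} \approx 3.3074 \cdot 10^{-5}$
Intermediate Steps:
$v{\left(B \right)} = 37$
$\frac{\left(48880 + v{\left(-41 \right)}\right) \frac{1}{-31047 - 21917}}{-27925} = \frac{\left(48880 + 37\right) \frac{1}{-31047 - 21917}}{-27925} = \frac{48917}{-52964} \left(- \frac{1}{27925}\right) = 48917 \left(- \frac{1}{52964}\right) \left(- \frac{1}{27925}\right) = \left(- \frac{48917}{52964}\right) \left(- \frac{1}{27925}\right) = \frac{48917}{1479019700}$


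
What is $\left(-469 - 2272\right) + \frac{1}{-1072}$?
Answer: $- \frac{2938353}{1072} \approx -2741.0$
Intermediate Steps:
$\left(-469 - 2272\right) + \frac{1}{-1072} = -2741 - \frac{1}{1072} = - \frac{2938353}{1072}$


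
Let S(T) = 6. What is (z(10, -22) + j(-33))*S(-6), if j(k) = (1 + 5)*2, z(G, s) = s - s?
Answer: 72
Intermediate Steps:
z(G, s) = 0
j(k) = 12 (j(k) = 6*2 = 12)
(z(10, -22) + j(-33))*S(-6) = (0 + 12)*6 = 12*6 = 72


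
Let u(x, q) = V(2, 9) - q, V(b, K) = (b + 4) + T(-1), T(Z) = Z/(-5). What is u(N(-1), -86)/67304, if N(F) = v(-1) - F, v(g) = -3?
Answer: 461/336520 ≈ 0.0013699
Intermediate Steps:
T(Z) = -Z/5 (T(Z) = Z*(-⅕) = -Z/5)
V(b, K) = 21/5 + b (V(b, K) = (b + 4) - ⅕*(-1) = (4 + b) + ⅕ = 21/5 + b)
N(F) = -3 - F
u(x, q) = 31/5 - q (u(x, q) = (21/5 + 2) - q = 31/5 - q)
u(N(-1), -86)/67304 = (31/5 - 1*(-86))/67304 = (31/5 + 86)*(1/67304) = (461/5)*(1/67304) = 461/336520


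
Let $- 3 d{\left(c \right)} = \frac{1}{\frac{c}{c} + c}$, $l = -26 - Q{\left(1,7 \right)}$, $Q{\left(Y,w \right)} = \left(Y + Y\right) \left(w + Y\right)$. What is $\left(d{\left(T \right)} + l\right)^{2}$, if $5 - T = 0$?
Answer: $\frac{573049}{324} \approx 1768.7$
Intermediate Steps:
$Q{\left(Y,w \right)} = 2 Y \left(Y + w\right)$
$T = 5$ ($T = 5 - 0 = 5 + 0 = 5$)
$l = -42$ ($l = -26 - 2 \cdot 1 \left(1 + 7\right) = -26 - 2 \cdot 1 \cdot 8 = -26 - 16 = -42$)
$d{\left(c \right)} = - \frac{1}{3 \left(1 + c\right)}$ ($d{\left(c \right)} = - \frac{1}{3 \left(\frac{c}{c} + c\right)} = - \frac{1}{3 \left(1 + c\right)}$)
$\left(d{\left(T \right)} + l\right)^{2} = \left(- \frac{1}{3 + 3 \cdot 5} - 42\right)^{2} = \left(- \frac{1}{3 + 15} - 42\right)^{2} = \left(- \frac{1}{18} - 42\right)^{2} = \left(- \frac{757}{18}\right)^{2} = \frac{573049}{324}$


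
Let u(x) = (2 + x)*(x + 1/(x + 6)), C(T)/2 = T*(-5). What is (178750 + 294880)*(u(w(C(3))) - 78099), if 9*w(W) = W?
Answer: -332893450465/9 ≈ -3.6988e+10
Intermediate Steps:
C(T) = -10*T (C(T) = 2*(T*(-5)) = 2*(-5*T) = -10*T)
w(W) = W/9
u(x) = (2 + x)*(x + 1/(6 + x))
(178750 + 294880)*(u(w(C(3))) - 78099) = (178750 + 294880)*((2 + ((-10*3)/9)³ + 8*((-10*3)/9)² + 13*((-10*3)/9))/(6 + (-10*3)/9) - 78099) = 473630*((2 + ((⅑)*(-30))³ + 8*((⅑)*(-30))² + 13*((⅑)*(-30)))/(6 + (⅑)*(-30)) - 78099) = 473630*((2 + (-10/3)³ + 8*(-10/3)² + 13*(-10/3))/(6 - 10/3) - 78099) = 473630*((2 - 1000/27 + 8*(100/9) - 130/3)/(8/3) - 78099) = 473630*(3*(2 - 1000/27 + 800/9 - 130/3)/8 - 78099) = 473630*((3/8)*(284/27) - 78099) = 473630*(71/18 - 78099) = 473630*(-1405711/18) = -332893450465/9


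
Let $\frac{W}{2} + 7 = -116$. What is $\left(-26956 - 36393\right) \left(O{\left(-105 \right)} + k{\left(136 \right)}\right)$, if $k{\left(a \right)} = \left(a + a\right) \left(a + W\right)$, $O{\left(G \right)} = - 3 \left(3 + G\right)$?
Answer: $1876017286$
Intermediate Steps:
$O{\left(G \right)} = -9 - 3 G$
$W = -246$ ($W = -14 + 2 \left(-116\right) = -14 - 232 = -246$)
$k{\left(a \right)} = 2 a \left(-246 + a\right)$ ($k{\left(a \right)} = \left(a + a\right) \left(a - 246\right) = 2 a \left(-246 + a\right)$)
$\left(-26956 - 36393\right) \left(O{\left(-105 \right)} + k{\left(136 \right)}\right) = \left(-26956 - 36393\right) \left(\left(-9 - -315\right) + 2 \cdot 136 \left(-246 + 136\right)\right) = - 63349 \left(\left(-9 + 315\right) + 2 \cdot 136 \left(-110\right)\right) = - 63349 \left(306 - 29920\right) = \left(-63349\right) \left(-29614\right) = 1876017286$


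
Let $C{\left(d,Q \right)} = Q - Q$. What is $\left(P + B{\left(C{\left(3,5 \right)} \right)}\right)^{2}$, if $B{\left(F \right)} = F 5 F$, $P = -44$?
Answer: $1936$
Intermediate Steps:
$C{\left(d,Q \right)} = 0$
$B{\left(F \right)} = 5 F^{2}$
$\left(P + B{\left(C{\left(3,5 \right)} \right)}\right)^{2} = \left(-44 + 5 \cdot 0^{2}\right)^{2} = \left(-44 + 5 \cdot 0\right)^{2} = \left(-44 + 0\right)^{2} = \left(-44\right)^{2} = 1936$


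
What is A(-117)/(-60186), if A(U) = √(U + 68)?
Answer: -I/8598 ≈ -0.00011631*I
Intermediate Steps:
A(U) = √(68 + U)
A(-117)/(-60186) = √(68 - 117)/(-60186) = √(-49)*(-1/60186) = (7*I)*(-1/60186) = -I/8598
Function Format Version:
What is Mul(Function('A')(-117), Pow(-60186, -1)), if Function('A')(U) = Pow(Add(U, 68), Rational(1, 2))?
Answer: Mul(Rational(-1, 8598), I) ≈ Mul(-0.00011631, I)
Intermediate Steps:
Function('A')(U) = Pow(Add(68, U), Rational(1, 2))
Mul(Function('A')(-117), Pow(-60186, -1)) = Mul(Pow(Add(68, -117), Rational(1, 2)), Pow(-60186, -1)) = Mul(Pow(-49, Rational(1, 2)), Rational(-1, 60186)) = Mul(Mul(7, I), Rational(-1, 60186)) = Mul(Rational(-1, 8598), I)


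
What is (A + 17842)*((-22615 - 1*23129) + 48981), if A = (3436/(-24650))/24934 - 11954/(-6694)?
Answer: 2285024955318516048/39560452225 ≈ 5.7760e+7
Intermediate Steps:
A = 918397692102/514285878925 (A = (3436*(-1/24650))*(1/24934) - 11954*(-1/6694) = -1718/12325*1/24934 + 5977/3347 = -859/153655775 + 5977/3347 = 918397692102/514285878925 ≈ 1.7858)
(A + 17842)*((-22615 - 1*23129) + 48981) = (918397692102/514285878925 + 17842)*((-22615 - 1*23129) + 48981) = 9176807049471952*((-22615 - 23129) + 48981)/514285878925 = 9176807049471952*(-45744 + 48981)/514285878925 = (9176807049471952/514285878925)*3237 = 2285024955318516048/39560452225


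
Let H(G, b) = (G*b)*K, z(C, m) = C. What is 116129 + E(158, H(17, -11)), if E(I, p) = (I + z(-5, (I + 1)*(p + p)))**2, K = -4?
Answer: 139538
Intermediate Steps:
H(G, b) = -4*G*b (H(G, b) = (G*b)*(-4) = -4*G*b)
E(I, p) = (-5 + I)**2 (E(I, p) = (I - 5)**2 = (-5 + I)**2)
116129 + E(158, H(17, -11)) = 116129 + (-5 + 158)**2 = 116129 + 153**2 = 116129 + 23409 = 139538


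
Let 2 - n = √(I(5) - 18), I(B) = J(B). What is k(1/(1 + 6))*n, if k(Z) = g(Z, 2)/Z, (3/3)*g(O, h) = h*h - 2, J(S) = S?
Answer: 28 - 14*I*√13 ≈ 28.0 - 50.478*I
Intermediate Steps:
g(O, h) = -2 + h² (g(O, h) = h*h - 2 = h² - 2 = -2 + h²)
I(B) = B
n = 2 - I*√13 (n = 2 - √(5 - 18) = 2 - √(-13) = 2 - I*√13 ≈ 2.0 - 3.6056*I)
k(Z) = 2/Z (k(Z) = (-2 + 2²)/Z = (-2 + 4)/Z = 2/Z)
k(1/(1 + 6))*n = (2/(1/(1 + 6)))*(2 - I*√13) = (2/(1/7))*(2 - I*√13) = (2/(⅐))*(2 - I*√13) = (2*7)*(2 - I*√13) = 14*(2 - I*√13) = 28 - 14*I*√13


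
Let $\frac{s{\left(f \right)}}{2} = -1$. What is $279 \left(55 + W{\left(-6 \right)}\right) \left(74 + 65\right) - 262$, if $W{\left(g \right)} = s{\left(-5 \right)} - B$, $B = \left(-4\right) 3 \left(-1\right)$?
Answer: $1589759$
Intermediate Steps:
$B = 12$ ($B = \left(-12\right) \left(-1\right) = 12$)
$s{\left(f \right)} = -2$ ($s{\left(f \right)} = 2 \left(-1\right) = -2$)
$W{\left(g \right)} = -14$ ($W{\left(g \right)} = -2 - 12 = -14$)
$279 \left(55 + W{\left(-6 \right)}\right) \left(74 + 65\right) - 262 = 279 \left(55 - 14\right) \left(74 + 65\right) - 262 = 279 \cdot 41 \cdot 139 - 262 = 279 \cdot 5699 - 262 = 1590021 - 262 = 1589759$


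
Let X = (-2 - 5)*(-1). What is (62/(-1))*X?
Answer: -434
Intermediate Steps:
X = 7 (X = -7*(-1) = 7)
(62/(-1))*X = (62/(-1))*7 = (62*(-1))*7 = -62*7 = -434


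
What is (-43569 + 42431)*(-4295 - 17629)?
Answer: 24949512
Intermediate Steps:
(-43569 + 42431)*(-4295 - 17629) = -1138*(-21924) = 24949512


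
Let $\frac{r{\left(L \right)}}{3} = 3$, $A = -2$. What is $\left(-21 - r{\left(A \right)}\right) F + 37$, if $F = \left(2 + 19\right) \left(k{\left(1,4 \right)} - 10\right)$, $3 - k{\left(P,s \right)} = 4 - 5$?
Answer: $3817$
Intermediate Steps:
$k{\left(P,s \right)} = 4$ ($k{\left(P,s \right)} = 3 - \left(4 - 5\right) = 3 - -1 = 3 + 1 = 4$)
$F = -126$ ($F = \left(2 + 19\right) \left(4 - 10\right) = 21 \left(-6\right) = -126$)
$r{\left(L \right)} = 9$ ($r{\left(L \right)} = 3 \cdot 3 = 9$)
$\left(-21 - r{\left(A \right)}\right) F + 37 = \left(-21 - 9\right) \left(-126\right) + 37 = \left(-30\right) \left(-126\right) + 37 = 3780 + 37 = 3817$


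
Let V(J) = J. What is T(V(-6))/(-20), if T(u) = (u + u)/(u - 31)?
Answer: -3/185 ≈ -0.016216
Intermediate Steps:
T(u) = 2*u/(-31 + u) (T(u) = (2*u)/(-31 + u) = 2*u/(-31 + u))
T(V(-6))/(-20) = (2*(-6)/(-31 - 6))/(-20) = (2*(-6)/(-37))*(-1/20) = (2*(-6)*(-1/37))*(-1/20) = (12/37)*(-1/20) = -3/185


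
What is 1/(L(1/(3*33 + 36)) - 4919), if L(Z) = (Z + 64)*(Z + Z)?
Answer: -18225/89631493 ≈ -0.00020333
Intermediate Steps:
L(Z) = 2*Z*(64 + Z) (L(Z) = (64 + Z)*(2*Z) = 2*Z*(64 + Z))
1/(L(1/(3*33 + 36)) - 4919) = 1/(2*(64 + 1/(3*33 + 36))/(3*33 + 36) - 4919) = 1/(2*(64 + 1/(99 + 36))/(99 + 36) - 4919) = 1/(2*(64 + 1/135)/135 - 4919) = 1/(2*(1/135)*(64 + 1/135) - 4919) = 1/(2*(1/135)*(8641/135) - 4919) = 1/(17282/18225 - 4919) = 1/(-89631493/18225) = -18225/89631493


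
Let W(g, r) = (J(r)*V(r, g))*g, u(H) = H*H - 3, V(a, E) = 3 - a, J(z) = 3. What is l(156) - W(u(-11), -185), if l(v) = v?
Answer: -66396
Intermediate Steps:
u(H) = -3 + H² (u(H) = H² - 3 = -3 + H²)
W(g, r) = g*(9 - 3*r) (W(g, r) = (3*(3 - r))*g = (9 - 3*r)*g = g*(9 - 3*r))
l(156) - W(u(-11), -185) = 156 - 3*(-3 + (-11)²)*(3 - 1*(-185)) = 156 - 3*(-3 + 121)*(3 + 185) = 156 - 3*118*188 = 156 - 1*66552 = 156 - 66552 = -66396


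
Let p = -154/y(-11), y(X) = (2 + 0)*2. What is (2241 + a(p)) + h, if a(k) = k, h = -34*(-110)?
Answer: 11885/2 ≈ 5942.5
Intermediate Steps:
h = 3740
y(X) = 4 (y(X) = 2*2 = 4)
p = -77/2 (p = -154/4 = -154*¼ = -77/2 ≈ -38.500)
(2241 + a(p)) + h = (2241 - 77/2) + 3740 = 4405/2 + 3740 = 11885/2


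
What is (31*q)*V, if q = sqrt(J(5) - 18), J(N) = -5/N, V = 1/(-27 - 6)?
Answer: -31*I*sqrt(19)/33 ≈ -4.0947*I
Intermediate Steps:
V = -1/33 (V = 1/(-33) = -1/33 ≈ -0.030303)
q = I*sqrt(19) (q = sqrt(-5/5 - 18) = sqrt(-5*1/5 - 18) = sqrt(-1 - 18) = sqrt(-19) = I*sqrt(19) ≈ 4.3589*I)
(31*q)*V = (31*(I*sqrt(19)))*(-1/33) = (31*I*sqrt(19))*(-1/33) = -31*I*sqrt(19)/33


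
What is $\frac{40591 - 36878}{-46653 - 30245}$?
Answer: $- \frac{3713}{76898} \approx -0.048285$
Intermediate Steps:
$\frac{40591 - 36878}{-46653 - 30245} = \frac{3713}{-76898} = 3713 \left(- \frac{1}{76898}\right) = - \frac{3713}{76898}$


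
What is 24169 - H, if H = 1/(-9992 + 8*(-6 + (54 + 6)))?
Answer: 231055641/9560 ≈ 24169.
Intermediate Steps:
H = -1/9560 (H = 1/(-9992 + 8*(-6 + 60)) = 1/(-9992 + 8*54) = 1/(-9992 + 432) = 1/(-9560) = -1/9560 ≈ -0.00010460)
24169 - H = 24169 - 1*(-1/9560) = 24169 + 1/9560 = 231055641/9560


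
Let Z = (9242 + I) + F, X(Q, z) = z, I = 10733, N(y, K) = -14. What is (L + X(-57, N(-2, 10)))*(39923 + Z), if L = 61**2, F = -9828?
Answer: 185609490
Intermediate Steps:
L = 3721
Z = 10147 (Z = (9242 + 10733) - 9828 = 19975 - 9828 = 10147)
(L + X(-57, N(-2, 10)))*(39923 + Z) = (3721 - 14)*(39923 + 10147) = 3707*50070 = 185609490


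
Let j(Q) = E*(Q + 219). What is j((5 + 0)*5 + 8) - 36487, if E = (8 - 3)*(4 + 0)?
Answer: -31447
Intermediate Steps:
E = 20 (E = 5*4 = 20)
j(Q) = 4380 + 20*Q (j(Q) = 20*(Q + 219) = 20*(219 + Q) = 4380 + 20*Q)
j((5 + 0)*5 + 8) - 36487 = (4380 + 20*((5 + 0)*5 + 8)) - 36487 = (4380 + 20*(5*5 + 8)) - 36487 = (4380 + 20*(25 + 8)) - 36487 = (4380 + 20*33) - 36487 = (4380 + 660) - 36487 = 5040 - 36487 = -31447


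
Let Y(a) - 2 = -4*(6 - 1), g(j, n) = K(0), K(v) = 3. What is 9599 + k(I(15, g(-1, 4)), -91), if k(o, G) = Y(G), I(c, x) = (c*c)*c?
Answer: 9581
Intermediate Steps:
g(j, n) = 3
I(c, x) = c³ (I(c, x) = c²*c = c³)
Y(a) = -18 (Y(a) = 2 - 4*(6 - 1) = 2 - 4*5 = 2 - 20 = -18)
k(o, G) = -18
9599 + k(I(15, g(-1, 4)), -91) = 9599 - 18 = 9581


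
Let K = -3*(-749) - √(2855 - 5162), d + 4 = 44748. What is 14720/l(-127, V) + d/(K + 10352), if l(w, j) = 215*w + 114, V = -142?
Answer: 3247940711634/1079055175907 + 11186*I*√2307/39684277 ≈ 3.01 + 0.013539*I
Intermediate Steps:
d = 44744 (d = -4 + 44748 = 44744)
l(w, j) = 114 + 215*w
K = 2247 - I*√2307 (K = 2247 - √(-2307) = 2247 - I*√2307 ≈ 2247.0 - 48.031*I)
14720/l(-127, V) + d/(K + 10352) = 14720/(114 + 215*(-127)) + 44744/((2247 - I*√2307) + 10352) = 14720/(114 - 27305) + 44744/(12599 - I*√2307) = 14720/(-27191) + 44744/(12599 - I*√2307) = 14720*(-1/27191) + 44744/(12599 - I*√2307) = -14720/27191 + 44744/(12599 - I*√2307)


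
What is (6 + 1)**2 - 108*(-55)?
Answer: 5989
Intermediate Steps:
(6 + 1)**2 - 108*(-55) = 7**2 + 5940 = 49 + 5940 = 5989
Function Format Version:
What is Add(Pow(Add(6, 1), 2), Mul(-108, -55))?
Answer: 5989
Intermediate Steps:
Add(Pow(Add(6, 1), 2), Mul(-108, -55)) = Add(Pow(7, 2), 5940) = Add(49, 5940) = 5989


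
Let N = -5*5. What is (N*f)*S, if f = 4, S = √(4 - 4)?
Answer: 0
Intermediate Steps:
S = 0 (S = √0 = 0)
N = -25
(N*f)*S = -25*4*0 = -100*0 = 0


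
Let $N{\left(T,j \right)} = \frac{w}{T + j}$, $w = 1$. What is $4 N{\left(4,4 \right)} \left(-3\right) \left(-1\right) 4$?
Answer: $6$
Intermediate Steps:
$N{\left(T,j \right)} = \frac{1}{T + j}$ ($N{\left(T,j \right)} = 1 \frac{1}{T + j} = \frac{1}{T + j}$)
$4 N{\left(4,4 \right)} \left(-3\right) \left(-1\right) 4 = \frac{4}{4 + 4} \left(-3\right) \left(-1\right) 4 = \frac{4}{8} \cdot 3 \cdot 4 = 4 \cdot \frac{1}{8} \cdot 12 = \frac{1}{2} \cdot 12 = 6$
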